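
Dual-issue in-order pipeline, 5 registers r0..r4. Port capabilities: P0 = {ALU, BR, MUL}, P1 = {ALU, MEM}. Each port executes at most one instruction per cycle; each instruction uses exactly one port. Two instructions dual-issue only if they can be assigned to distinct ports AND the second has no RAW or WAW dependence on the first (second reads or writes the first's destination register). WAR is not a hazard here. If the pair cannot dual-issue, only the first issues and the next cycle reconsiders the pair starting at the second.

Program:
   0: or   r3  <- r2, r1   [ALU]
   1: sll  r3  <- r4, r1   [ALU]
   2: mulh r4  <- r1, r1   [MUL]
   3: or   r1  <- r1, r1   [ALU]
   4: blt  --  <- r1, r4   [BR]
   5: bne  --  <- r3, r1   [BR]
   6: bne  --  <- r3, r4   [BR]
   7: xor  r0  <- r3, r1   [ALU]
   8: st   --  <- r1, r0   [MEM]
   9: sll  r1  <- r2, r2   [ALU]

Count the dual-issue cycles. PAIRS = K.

#0 head=0: or.ALU i0 WAW r3
#1 head=1: sll.ALU/mulh.MUL i1/i2 2-wide
#2 head=3: or.ALU i3 RAW r1
#3 head=4: blt.BR i4 no-port BR/BR
#4 head=5: bne.BR i5 no-port BR/BR
#5 head=6: bne.BR/xor.ALU i6/i7 2-wide
#6 head=8: st.MEM/sll.ALU i8/i9 2-wide

PAIRS = 3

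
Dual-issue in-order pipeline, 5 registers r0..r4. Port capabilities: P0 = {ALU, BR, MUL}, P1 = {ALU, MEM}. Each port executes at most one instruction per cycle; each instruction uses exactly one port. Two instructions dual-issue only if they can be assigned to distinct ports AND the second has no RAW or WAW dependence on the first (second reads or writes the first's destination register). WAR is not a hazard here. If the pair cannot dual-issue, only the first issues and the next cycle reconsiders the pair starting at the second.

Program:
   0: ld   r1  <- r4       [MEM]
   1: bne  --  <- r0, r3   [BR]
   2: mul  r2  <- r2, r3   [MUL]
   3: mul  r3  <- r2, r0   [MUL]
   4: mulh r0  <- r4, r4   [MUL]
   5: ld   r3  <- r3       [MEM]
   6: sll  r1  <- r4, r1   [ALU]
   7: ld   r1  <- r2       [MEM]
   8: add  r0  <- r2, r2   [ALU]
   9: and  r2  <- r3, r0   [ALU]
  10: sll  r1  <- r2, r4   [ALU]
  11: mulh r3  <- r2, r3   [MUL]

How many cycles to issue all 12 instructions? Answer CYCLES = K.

0. ld bne @i0,i1  | pair
1. mul @i2  | no-port MUL/MUL
2. mul @i3  | no-port MUL/MUL
3. mulh ld @i4,i5  | pair
4. sll @i6  | WAW r1
5. ld add @i7,i8  | pair
6. and @i9  | RAW r2
7. sll mulh @i10,i11  | pair

CYCLES = 8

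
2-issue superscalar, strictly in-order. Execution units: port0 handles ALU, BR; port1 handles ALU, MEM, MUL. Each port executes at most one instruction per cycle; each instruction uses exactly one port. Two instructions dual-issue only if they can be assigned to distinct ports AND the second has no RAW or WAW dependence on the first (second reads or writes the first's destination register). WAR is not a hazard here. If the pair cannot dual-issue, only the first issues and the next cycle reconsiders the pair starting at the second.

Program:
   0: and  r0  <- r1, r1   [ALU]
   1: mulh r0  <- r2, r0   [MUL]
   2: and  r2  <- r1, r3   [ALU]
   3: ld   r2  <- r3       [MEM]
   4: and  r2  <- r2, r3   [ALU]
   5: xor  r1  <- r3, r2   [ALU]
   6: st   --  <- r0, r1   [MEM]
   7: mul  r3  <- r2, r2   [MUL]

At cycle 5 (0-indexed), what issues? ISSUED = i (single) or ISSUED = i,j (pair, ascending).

t=0 i0:and ; RAW+WAW r0
t=1 i1,i2:mulh and ; 2-wide
t=2 i3:ld ; RAW+WAW r2
t=3 i4:and ; RAW r2
t=4 i5:xor ; RAW r1
t=5 i6:st ; no-port MEM/MUL
t=6 i7:mul ; tail

ISSUED = 6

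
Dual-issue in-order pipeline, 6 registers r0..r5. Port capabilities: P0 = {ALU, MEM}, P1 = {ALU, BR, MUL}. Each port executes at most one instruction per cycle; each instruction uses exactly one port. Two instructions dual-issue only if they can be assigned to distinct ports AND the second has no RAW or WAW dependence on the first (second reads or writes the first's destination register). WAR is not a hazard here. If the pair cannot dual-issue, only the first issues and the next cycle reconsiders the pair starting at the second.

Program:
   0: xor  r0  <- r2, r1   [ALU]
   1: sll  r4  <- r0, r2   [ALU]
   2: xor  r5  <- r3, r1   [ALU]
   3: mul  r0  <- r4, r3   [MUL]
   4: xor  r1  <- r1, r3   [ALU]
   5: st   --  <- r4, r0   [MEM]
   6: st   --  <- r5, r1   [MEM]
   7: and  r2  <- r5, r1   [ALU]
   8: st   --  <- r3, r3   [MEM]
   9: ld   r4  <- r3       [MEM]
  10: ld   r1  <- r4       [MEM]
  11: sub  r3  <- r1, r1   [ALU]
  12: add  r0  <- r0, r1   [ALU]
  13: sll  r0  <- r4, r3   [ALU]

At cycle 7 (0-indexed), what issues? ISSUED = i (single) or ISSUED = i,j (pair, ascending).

0. xor.ALU @i0  | RAW r0
1. sll.ALU/xor.ALU @i1&i2  | dual
2. mul.MUL/xor.ALU @i3&i4  | dual
3. st.MEM @i5  | no-port MEM/MEM
4. st.MEM/and.ALU @i6&i7  | dual
5. st.MEM @i8  | no-port MEM/MEM
6. ld.MEM @i9  | no-port MEM/MEM
7. ld.MEM @i10  | RAW r1
8. sub.ALU/add.ALU @i11&i12  | dual
9. sll.ALU @i13  | tail

ISSUED = 10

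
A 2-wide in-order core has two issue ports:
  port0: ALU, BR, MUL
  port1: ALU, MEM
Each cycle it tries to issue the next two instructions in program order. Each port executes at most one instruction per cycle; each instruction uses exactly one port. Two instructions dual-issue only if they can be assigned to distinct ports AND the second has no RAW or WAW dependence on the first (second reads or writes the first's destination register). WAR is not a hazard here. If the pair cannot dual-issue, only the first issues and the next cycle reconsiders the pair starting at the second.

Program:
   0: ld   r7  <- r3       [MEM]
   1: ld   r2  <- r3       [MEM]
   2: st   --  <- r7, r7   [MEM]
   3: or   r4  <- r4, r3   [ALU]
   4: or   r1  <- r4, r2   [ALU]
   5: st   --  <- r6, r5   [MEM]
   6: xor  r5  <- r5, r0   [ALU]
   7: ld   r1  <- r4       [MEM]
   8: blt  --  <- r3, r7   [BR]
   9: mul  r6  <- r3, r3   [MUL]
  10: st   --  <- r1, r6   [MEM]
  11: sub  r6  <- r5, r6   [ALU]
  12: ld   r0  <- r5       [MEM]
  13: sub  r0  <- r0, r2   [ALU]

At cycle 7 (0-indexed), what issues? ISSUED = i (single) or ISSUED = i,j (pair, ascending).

ISSUED = 10,11

#0 head=0: ld.MEM i0 no-port MEM/MEM
#1 head=1: ld.MEM i1 no-port MEM/MEM
#2 head=2: st.MEM+or.ALU i2&i3 2-wide
#3 head=4: or.ALU+st.MEM i4&i5 2-wide
#4 head=6: xor.ALU+ld.MEM i6&i7 2-wide
#5 head=8: blt.BR i8 no-port BR/MUL
#6 head=9: mul.MUL i9 RAW r6
#7 head=10: st.MEM+sub.ALU i10&i11 2-wide
#8 head=12: ld.MEM i12 RAW+WAW r0
#9 head=13: sub.ALU i13 tail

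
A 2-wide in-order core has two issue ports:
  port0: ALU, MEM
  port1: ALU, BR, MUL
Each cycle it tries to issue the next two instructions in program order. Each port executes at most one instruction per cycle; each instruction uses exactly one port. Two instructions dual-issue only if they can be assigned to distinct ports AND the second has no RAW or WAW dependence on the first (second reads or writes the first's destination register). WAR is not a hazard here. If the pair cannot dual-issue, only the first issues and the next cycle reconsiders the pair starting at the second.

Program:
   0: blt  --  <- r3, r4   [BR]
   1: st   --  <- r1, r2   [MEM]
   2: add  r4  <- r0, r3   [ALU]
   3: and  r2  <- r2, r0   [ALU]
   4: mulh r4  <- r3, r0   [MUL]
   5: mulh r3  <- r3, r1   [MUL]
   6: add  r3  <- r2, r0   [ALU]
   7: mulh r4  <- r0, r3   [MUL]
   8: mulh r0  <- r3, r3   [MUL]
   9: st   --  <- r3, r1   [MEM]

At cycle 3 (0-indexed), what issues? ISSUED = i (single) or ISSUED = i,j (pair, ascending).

#0 head=0: blt.BR st.MEM i0,i1 dual
#1 head=2: add.ALU and.ALU i2,i3 dual
#2 head=4: mulh.MUL i4 no-port MUL/MUL
#3 head=5: mulh.MUL i5 WAW r3
#4 head=6: add.ALU i6 RAW r3
#5 head=7: mulh.MUL i7 no-port MUL/MUL
#6 head=8: mulh.MUL st.MEM i8,i9 dual

ISSUED = 5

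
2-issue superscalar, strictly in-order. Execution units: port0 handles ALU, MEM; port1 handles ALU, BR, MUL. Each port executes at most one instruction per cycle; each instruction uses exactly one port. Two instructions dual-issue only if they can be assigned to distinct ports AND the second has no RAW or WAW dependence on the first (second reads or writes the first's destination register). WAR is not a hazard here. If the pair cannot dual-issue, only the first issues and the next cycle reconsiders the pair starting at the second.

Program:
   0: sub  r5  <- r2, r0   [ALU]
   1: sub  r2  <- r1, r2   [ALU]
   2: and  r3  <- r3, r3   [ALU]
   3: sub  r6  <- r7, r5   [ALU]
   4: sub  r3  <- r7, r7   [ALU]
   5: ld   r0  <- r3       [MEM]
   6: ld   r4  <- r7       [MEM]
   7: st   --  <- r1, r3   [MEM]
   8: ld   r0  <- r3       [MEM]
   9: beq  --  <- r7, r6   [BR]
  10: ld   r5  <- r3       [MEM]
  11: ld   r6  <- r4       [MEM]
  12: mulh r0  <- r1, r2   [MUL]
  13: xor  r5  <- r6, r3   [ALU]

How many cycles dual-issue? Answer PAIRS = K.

#0 head=0: sub.ALU sub.ALU i0/i1 pair
#1 head=2: and.ALU sub.ALU i2/i3 pair
#2 head=4: sub.ALU i4 RAW r3
#3 head=5: ld.MEM i5 no-port MEM/MEM
#4 head=6: ld.MEM i6 no-port MEM/MEM
#5 head=7: st.MEM i7 no-port MEM/MEM
#6 head=8: ld.MEM beq.BR i8/i9 pair
#7 head=10: ld.MEM i10 no-port MEM/MEM
#8 head=11: ld.MEM mulh.MUL i11/i12 pair
#9 head=13: xor.ALU i13 tail

PAIRS = 4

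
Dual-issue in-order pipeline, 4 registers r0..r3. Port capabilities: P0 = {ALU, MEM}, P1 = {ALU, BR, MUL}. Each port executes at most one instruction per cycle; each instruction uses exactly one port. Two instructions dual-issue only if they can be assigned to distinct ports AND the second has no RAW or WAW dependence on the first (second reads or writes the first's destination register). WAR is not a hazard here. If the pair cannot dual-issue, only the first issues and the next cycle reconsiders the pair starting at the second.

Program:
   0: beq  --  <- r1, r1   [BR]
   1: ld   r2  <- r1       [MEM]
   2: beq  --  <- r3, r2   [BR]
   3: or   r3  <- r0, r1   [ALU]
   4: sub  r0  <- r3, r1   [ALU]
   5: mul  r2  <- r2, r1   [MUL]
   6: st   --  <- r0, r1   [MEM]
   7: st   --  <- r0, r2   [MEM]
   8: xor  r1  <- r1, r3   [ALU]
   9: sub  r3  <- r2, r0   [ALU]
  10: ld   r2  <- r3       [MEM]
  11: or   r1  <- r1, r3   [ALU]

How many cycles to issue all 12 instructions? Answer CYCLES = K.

[0] i0/i1  beq/ld  -- pair
[1] i2/i3  beq/or  -- pair
[2] i4/i5  sub/mul  -- pair
[3] i6  st  -- no-port MEM/MEM
[4] i7/i8  st/xor  -- pair
[5] i9  sub  -- RAW r3
[6] i10/i11  ld/or  -- pair

CYCLES = 7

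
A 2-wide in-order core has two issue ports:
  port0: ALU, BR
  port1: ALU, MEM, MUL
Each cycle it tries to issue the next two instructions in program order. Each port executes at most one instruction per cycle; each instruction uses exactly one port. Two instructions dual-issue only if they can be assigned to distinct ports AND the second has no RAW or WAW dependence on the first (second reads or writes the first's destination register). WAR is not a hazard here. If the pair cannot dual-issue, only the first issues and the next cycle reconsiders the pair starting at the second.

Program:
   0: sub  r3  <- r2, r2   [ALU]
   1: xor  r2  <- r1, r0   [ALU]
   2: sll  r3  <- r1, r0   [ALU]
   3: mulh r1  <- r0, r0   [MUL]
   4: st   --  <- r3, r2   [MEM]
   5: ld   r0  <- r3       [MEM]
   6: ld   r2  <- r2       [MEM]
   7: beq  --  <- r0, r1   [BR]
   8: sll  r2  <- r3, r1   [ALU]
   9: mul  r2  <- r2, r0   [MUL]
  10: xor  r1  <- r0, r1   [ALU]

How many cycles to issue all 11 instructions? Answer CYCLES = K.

CYCLES = 7

#0 head=0: sub.ALU+xor.ALU i0+i1 pair
#1 head=2: sll.ALU+mulh.MUL i2+i3 pair
#2 head=4: st.MEM i4 no-port MEM/MEM
#3 head=5: ld.MEM i5 no-port MEM/MEM
#4 head=6: ld.MEM+beq.BR i6+i7 pair
#5 head=8: sll.ALU i8 RAW+WAW r2
#6 head=9: mul.MUL+xor.ALU i9+i10 pair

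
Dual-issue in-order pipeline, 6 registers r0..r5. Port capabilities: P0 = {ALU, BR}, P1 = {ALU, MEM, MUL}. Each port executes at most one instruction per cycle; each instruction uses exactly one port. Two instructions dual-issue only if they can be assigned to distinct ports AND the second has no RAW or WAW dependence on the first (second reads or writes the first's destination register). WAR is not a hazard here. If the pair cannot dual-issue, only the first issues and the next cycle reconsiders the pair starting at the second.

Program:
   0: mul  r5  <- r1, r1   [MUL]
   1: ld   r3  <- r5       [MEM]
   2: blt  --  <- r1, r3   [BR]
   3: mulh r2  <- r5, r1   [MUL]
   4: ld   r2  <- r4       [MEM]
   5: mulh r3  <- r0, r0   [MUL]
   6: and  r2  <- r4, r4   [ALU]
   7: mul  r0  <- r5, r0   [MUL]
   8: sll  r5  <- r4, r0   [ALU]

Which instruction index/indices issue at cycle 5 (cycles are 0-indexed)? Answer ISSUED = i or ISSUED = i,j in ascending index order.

[0] i0  mul  -- no-port MUL/MEM
[1] i1  ld  -- RAW r3
[2] i2/i3  blt+mulh  -- dual
[3] i4  ld  -- no-port MEM/MUL
[4] i5/i6  mulh+and  -- dual
[5] i7  mul  -- RAW r0
[6] i8  sll  -- tail

ISSUED = 7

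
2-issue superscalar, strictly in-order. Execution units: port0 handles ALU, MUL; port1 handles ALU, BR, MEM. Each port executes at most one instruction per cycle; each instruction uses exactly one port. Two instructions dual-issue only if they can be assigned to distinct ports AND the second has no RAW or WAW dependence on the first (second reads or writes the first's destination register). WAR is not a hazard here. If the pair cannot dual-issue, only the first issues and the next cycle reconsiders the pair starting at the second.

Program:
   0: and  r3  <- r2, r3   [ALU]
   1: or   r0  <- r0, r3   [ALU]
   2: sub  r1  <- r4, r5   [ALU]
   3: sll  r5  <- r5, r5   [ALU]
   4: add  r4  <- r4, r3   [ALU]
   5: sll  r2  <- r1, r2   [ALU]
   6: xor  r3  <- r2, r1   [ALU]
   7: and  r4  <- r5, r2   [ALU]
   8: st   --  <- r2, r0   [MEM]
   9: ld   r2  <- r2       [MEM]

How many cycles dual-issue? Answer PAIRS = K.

PAIRS = 3

c0: i0 and.ALU  RAW r3
c1: i1,i2 or.ALU/sub.ALU  pair
c2: i3,i4 sll.ALU/add.ALU  pair
c3: i5 sll.ALU  RAW r2
c4: i6,i7 xor.ALU/and.ALU  pair
c5: i8 st.MEM  no-port MEM/MEM
c6: i9 ld.MEM  tail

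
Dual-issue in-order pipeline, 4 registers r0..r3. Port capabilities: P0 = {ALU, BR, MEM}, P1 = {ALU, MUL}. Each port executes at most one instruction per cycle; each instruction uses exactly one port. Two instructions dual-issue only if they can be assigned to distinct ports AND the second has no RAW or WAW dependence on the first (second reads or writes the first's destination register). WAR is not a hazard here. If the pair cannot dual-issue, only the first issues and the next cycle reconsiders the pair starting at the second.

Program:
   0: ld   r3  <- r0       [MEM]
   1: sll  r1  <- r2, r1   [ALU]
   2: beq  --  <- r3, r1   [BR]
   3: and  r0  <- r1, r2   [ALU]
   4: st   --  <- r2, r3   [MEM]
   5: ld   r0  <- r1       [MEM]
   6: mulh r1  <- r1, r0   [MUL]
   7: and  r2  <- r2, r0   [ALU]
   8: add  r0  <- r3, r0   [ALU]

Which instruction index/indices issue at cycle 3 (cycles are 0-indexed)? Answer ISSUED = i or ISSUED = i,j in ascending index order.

ISSUED = 5

[0] i0&i1  ld.MEM/sll.ALU  -- pair
[1] i2&i3  beq.BR/and.ALU  -- pair
[2] i4  st.MEM  -- no-port MEM/MEM
[3] i5  ld.MEM  -- RAW r0
[4] i6&i7  mulh.MUL/and.ALU  -- pair
[5] i8  add.ALU  -- tail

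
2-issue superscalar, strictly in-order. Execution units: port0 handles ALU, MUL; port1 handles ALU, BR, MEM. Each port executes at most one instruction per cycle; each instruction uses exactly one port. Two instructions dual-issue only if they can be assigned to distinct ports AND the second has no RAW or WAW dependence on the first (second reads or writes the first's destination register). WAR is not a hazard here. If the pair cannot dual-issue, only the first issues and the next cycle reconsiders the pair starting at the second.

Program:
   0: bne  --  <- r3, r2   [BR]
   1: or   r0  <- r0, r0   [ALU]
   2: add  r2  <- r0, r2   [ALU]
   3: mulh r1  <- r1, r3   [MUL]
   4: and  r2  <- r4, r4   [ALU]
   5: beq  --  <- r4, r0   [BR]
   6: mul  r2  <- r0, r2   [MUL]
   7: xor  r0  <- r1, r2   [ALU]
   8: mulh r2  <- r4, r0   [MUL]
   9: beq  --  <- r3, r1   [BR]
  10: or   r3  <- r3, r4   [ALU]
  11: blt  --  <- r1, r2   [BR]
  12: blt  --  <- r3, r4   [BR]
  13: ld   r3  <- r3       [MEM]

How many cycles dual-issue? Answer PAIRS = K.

0. bne/or @i0,i1  | pair
1. add/mulh @i2,i3  | pair
2. and/beq @i4,i5  | pair
3. mul @i6  | RAW r2
4. xor @i7  | RAW r0
5. mulh/beq @i8,i9  | pair
6. or/blt @i10,i11  | pair
7. blt @i12  | no-port BR/MEM
8. ld @i13  | tail

PAIRS = 5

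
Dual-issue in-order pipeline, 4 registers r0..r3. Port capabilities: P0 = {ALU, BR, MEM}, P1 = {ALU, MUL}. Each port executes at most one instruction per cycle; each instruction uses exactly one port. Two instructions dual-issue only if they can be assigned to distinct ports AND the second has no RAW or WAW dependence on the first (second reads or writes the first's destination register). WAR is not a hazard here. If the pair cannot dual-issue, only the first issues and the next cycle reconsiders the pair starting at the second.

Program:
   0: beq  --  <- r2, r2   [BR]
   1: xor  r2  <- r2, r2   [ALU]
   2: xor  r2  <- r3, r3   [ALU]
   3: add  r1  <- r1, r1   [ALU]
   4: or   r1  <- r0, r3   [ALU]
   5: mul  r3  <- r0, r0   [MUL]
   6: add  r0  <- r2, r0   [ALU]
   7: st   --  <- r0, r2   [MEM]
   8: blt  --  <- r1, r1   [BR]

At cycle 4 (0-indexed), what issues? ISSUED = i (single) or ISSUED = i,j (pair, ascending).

ISSUED = 7

t=0 i0/i1:beq.BR;xor.ALU ; pair
t=1 i2/i3:xor.ALU;add.ALU ; pair
t=2 i4/i5:or.ALU;mul.MUL ; pair
t=3 i6:add.ALU ; RAW r0
t=4 i7:st.MEM ; no-port MEM/BR
t=5 i8:blt.BR ; tail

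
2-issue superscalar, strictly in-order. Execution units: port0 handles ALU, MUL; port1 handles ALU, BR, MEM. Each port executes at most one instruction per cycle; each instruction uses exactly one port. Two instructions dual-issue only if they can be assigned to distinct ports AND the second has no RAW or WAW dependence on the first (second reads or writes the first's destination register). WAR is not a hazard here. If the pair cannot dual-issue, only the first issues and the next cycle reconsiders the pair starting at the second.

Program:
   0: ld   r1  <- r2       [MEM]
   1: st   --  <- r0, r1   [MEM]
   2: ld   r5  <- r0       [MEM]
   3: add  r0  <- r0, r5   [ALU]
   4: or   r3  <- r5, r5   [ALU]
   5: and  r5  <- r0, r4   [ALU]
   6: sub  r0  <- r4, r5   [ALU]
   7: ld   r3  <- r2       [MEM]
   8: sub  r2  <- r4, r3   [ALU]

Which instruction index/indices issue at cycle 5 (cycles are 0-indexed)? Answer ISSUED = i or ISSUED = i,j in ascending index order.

  cy0 -> i0 (ld) no-port MEM/MEM
  cy1 -> i1 (st) no-port MEM/MEM
  cy2 -> i2 (ld) RAW r5
  cy3 -> i3,i4 (add+or) 2-wide
  cy4 -> i5 (and) RAW r5
  cy5 -> i6,i7 (sub+ld) 2-wide
  cy6 -> i8 (sub) tail

ISSUED = 6,7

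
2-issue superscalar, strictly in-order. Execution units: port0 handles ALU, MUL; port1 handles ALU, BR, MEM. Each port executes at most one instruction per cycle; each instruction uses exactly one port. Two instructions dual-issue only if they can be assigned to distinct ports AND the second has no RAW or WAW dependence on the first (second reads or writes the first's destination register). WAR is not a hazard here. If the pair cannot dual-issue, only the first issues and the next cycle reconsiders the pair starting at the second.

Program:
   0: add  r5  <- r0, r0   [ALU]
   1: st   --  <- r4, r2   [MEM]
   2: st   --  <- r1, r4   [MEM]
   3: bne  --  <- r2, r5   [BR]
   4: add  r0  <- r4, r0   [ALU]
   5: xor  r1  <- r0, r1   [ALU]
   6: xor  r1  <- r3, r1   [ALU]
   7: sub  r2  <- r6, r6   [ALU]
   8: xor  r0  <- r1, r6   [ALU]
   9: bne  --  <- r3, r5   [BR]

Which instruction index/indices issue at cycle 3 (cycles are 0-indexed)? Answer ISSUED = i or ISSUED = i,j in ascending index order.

c0: i0&i1 add/st  2-wide
c1: i2 st  no-port MEM/BR
c2: i3&i4 bne/add  2-wide
c3: i5 xor  RAW+WAW r1
c4: i6&i7 xor/sub  2-wide
c5: i8&i9 xor/bne  2-wide

ISSUED = 5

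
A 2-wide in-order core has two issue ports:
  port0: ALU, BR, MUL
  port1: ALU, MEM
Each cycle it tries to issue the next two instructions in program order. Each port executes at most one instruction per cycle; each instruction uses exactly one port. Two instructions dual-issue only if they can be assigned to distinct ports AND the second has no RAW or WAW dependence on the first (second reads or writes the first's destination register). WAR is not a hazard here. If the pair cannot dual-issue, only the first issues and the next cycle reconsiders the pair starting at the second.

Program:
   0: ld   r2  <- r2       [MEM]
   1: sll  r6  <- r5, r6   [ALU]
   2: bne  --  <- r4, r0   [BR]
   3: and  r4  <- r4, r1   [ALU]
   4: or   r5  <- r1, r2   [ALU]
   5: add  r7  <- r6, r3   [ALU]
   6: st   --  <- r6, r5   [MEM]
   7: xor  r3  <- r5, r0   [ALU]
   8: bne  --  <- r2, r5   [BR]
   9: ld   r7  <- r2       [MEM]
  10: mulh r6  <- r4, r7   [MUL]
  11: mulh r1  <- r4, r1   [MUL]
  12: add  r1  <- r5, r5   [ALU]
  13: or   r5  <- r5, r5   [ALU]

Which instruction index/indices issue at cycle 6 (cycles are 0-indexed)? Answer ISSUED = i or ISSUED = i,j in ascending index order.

ISSUED = 11

0. ld.MEM/sll.ALU @i0/i1  | 2-wide
1. bne.BR/and.ALU @i2/i3  | 2-wide
2. or.ALU/add.ALU @i4/i5  | 2-wide
3. st.MEM/xor.ALU @i6/i7  | 2-wide
4. bne.BR/ld.MEM @i8/i9  | 2-wide
5. mulh.MUL @i10  | no-port MUL/MUL
6. mulh.MUL @i11  | WAW r1
7. add.ALU/or.ALU @i12/i13  | 2-wide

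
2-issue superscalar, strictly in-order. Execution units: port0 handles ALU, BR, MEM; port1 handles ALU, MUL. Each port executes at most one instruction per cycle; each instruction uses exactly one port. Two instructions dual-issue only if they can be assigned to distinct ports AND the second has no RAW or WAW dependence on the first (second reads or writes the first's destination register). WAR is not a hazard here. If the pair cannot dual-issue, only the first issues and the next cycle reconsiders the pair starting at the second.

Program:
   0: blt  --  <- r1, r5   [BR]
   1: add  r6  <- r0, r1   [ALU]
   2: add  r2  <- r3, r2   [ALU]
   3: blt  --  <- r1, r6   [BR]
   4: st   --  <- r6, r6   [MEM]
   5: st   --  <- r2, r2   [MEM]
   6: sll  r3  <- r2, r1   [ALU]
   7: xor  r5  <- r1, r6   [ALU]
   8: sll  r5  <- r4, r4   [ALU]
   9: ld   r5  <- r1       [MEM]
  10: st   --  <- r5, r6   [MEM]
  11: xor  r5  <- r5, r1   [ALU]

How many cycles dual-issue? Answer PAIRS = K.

PAIRS = 4

c0: i0+i1 blt.BR/add.ALU  dual
c1: i2+i3 add.ALU/blt.BR  dual
c2: i4 st.MEM  no-port MEM/MEM
c3: i5+i6 st.MEM/sll.ALU  dual
c4: i7 xor.ALU  WAW r5
c5: i8 sll.ALU  WAW r5
c6: i9 ld.MEM  no-port MEM/MEM
c7: i10+i11 st.MEM/xor.ALU  dual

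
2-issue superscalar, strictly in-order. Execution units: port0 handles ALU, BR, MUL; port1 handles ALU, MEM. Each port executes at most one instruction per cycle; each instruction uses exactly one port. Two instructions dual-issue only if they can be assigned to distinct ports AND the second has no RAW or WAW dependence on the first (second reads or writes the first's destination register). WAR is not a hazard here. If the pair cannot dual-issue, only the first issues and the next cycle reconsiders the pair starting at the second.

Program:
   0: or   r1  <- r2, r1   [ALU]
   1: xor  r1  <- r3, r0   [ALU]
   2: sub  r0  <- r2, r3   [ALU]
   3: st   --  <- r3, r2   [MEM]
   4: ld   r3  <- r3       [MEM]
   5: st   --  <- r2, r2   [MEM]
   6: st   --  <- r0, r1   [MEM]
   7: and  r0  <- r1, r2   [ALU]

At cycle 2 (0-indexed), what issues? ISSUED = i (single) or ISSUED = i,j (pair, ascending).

#0 head=0: or.ALU i0 WAW r1
#1 head=1: xor.ALU+sub.ALU i1&i2 2-wide
#2 head=3: st.MEM i3 no-port MEM/MEM
#3 head=4: ld.MEM i4 no-port MEM/MEM
#4 head=5: st.MEM i5 no-port MEM/MEM
#5 head=6: st.MEM+and.ALU i6&i7 2-wide

ISSUED = 3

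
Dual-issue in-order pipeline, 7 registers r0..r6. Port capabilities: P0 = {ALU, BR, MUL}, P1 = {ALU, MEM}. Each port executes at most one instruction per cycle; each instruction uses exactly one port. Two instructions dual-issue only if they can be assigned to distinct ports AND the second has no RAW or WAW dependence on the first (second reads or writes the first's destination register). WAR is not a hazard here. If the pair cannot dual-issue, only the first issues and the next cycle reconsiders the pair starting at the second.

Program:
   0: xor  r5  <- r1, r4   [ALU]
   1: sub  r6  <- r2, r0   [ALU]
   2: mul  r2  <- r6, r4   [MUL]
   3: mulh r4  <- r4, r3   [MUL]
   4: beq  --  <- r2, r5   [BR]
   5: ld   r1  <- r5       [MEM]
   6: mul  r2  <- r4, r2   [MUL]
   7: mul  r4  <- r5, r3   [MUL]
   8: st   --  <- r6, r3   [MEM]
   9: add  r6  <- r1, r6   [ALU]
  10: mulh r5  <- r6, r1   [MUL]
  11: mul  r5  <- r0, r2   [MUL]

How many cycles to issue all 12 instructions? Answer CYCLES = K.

CYCLES = 9

c0: i0/i1 xor+sub  pair
c1: i2 mul  no-port MUL/MUL
c2: i3 mulh  no-port MUL/BR
c3: i4/i5 beq+ld  pair
c4: i6 mul  no-port MUL/MUL
c5: i7/i8 mul+st  pair
c6: i9 add  RAW r6
c7: i10 mulh  no-port MUL/MUL
c8: i11 mul  tail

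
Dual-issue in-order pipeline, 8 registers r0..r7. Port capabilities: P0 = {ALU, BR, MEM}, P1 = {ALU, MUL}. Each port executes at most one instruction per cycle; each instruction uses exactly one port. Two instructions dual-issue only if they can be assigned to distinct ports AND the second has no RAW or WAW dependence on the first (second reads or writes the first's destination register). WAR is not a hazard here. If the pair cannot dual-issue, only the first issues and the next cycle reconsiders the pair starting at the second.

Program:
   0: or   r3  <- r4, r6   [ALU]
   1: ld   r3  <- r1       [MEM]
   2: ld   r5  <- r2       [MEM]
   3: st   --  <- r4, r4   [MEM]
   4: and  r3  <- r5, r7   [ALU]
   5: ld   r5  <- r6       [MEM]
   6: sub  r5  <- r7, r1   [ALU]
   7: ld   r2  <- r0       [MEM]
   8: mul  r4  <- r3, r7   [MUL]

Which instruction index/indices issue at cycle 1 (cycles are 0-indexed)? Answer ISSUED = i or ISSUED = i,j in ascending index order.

ISSUED = 1

[0] i0  or  -- WAW r3
[1] i1  ld  -- no-port MEM/MEM
[2] i2  ld  -- no-port MEM/MEM
[3] i3&i4  st;and  -- dual
[4] i5  ld  -- WAW r5
[5] i6&i7  sub;ld  -- dual
[6] i8  mul  -- tail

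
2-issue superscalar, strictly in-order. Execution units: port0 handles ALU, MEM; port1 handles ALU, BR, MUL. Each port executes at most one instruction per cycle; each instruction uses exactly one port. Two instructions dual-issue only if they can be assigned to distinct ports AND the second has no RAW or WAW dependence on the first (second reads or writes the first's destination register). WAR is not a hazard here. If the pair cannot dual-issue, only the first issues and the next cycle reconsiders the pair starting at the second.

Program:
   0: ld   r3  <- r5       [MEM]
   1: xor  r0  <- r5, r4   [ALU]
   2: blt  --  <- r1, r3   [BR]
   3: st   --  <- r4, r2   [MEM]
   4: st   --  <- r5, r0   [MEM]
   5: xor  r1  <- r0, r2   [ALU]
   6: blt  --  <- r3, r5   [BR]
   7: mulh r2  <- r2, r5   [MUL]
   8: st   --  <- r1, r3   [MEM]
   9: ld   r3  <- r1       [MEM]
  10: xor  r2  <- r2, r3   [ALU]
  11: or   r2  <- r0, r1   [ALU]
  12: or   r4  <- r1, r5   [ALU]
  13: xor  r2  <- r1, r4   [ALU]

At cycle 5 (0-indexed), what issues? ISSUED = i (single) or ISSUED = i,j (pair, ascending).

ISSUED = 9

0. ld/xor @i0&i1  | 2-wide
1. blt/st @i2&i3  | 2-wide
2. st/xor @i4&i5  | 2-wide
3. blt @i6  | no-port BR/MUL
4. mulh/st @i7&i8  | 2-wide
5. ld @i9  | RAW r3
6. xor @i10  | WAW r2
7. or/or @i11&i12  | 2-wide
8. xor @i13  | tail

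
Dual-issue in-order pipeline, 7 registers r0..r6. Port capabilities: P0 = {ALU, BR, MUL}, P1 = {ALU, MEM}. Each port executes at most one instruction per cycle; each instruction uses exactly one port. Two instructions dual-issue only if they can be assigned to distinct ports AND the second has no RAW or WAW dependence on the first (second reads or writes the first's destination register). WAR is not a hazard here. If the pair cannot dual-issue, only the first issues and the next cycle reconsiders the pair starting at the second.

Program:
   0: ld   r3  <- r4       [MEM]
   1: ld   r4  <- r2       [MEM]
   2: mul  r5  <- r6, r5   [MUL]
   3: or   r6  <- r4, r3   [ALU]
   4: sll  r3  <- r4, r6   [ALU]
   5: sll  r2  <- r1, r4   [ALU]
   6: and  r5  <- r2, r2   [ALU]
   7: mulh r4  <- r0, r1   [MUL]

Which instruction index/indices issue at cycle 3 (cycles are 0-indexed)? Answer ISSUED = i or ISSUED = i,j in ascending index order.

0. ld @i0  | no-port MEM/MEM
1. ld;mul @i1,i2  | pair
2. or @i3  | RAW r6
3. sll;sll @i4,i5  | pair
4. and;mulh @i6,i7  | pair

ISSUED = 4,5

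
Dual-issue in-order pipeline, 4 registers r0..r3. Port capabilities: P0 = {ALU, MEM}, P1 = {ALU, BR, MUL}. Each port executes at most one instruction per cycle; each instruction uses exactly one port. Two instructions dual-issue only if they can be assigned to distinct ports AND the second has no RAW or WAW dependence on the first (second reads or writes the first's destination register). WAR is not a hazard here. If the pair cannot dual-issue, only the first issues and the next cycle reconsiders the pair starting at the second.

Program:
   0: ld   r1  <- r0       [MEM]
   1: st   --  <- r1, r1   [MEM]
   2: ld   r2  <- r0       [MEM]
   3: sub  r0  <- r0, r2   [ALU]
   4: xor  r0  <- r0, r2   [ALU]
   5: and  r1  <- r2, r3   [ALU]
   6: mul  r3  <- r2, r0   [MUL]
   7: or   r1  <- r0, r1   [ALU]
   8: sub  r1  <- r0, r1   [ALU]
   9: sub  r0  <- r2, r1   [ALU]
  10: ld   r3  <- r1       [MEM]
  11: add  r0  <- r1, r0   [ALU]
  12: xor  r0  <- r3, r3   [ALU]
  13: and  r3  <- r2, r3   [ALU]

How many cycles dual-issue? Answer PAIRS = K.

c0: i0 ld  no-port MEM/MEM
c1: i1 st  no-port MEM/MEM
c2: i2 ld  RAW r2
c3: i3 sub  RAW+WAW r0
c4: i4&i5 xor and  2-wide
c5: i6&i7 mul or  2-wide
c6: i8 sub  RAW r1
c7: i9&i10 sub ld  2-wide
c8: i11 add  WAW r0
c9: i12&i13 xor and  2-wide

PAIRS = 4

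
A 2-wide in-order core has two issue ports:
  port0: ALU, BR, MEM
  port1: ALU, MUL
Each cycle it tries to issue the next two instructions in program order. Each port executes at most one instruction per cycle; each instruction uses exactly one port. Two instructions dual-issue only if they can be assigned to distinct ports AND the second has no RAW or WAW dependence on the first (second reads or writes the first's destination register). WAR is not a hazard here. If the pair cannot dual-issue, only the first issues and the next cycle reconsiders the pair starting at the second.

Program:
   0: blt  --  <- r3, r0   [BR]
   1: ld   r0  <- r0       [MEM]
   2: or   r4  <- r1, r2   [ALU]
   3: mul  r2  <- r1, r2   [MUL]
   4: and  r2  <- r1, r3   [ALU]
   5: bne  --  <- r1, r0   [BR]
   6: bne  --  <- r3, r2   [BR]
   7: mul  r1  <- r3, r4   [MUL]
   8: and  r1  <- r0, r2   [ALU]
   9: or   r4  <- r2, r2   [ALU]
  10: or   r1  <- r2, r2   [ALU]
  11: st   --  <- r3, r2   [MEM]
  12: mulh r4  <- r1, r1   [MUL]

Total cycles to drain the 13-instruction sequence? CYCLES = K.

CYCLES = 8

0. blt @i0  | no-port BR/MEM
1. ld;or @i1&i2  | pair
2. mul @i3  | WAW r2
3. and;bne @i4&i5  | pair
4. bne;mul @i6&i7  | pair
5. and;or @i8&i9  | pair
6. or;st @i10&i11  | pair
7. mulh @i12  | tail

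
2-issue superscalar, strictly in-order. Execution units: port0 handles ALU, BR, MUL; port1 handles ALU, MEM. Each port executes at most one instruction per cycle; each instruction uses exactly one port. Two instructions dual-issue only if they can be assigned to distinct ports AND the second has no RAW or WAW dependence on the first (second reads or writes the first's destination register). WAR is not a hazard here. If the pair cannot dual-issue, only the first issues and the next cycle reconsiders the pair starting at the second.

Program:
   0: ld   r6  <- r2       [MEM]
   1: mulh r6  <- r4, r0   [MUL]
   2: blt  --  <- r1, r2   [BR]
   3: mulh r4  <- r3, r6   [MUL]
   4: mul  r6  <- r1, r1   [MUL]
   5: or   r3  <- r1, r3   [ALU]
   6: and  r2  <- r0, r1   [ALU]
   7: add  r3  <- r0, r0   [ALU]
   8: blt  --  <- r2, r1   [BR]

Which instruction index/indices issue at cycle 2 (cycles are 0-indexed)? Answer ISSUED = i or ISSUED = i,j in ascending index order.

[0] i0  ld.MEM  -- WAW r6
[1] i1  mulh.MUL  -- no-port MUL/BR
[2] i2  blt.BR  -- no-port BR/MUL
[3] i3  mulh.MUL  -- no-port MUL/MUL
[4] i4/i5  mul.MUL+or.ALU  -- 2-wide
[5] i6/i7  and.ALU+add.ALU  -- 2-wide
[6] i8  blt.BR  -- tail

ISSUED = 2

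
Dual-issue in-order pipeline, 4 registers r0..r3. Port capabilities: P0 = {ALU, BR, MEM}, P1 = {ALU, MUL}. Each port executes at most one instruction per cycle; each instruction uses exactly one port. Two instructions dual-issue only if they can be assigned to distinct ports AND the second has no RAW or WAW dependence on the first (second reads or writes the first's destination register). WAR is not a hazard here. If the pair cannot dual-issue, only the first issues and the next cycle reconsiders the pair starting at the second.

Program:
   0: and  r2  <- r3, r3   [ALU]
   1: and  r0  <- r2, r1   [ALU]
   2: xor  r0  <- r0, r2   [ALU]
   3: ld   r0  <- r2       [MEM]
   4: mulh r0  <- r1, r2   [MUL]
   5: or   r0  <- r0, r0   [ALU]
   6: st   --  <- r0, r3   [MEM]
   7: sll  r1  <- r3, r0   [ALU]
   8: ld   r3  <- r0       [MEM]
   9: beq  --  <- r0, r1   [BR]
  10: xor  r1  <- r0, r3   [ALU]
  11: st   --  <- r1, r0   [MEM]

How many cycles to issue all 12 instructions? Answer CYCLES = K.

  cy0 -> i0 (and.ALU) RAW r2
  cy1 -> i1 (and.ALU) RAW+WAW r0
  cy2 -> i2 (xor.ALU) WAW r0
  cy3 -> i3 (ld.MEM) WAW r0
  cy4 -> i4 (mulh.MUL) RAW+WAW r0
  cy5 -> i5 (or.ALU) RAW r0
  cy6 -> i6&i7 (st.MEM+sll.ALU) pair
  cy7 -> i8 (ld.MEM) no-port MEM/BR
  cy8 -> i9&i10 (beq.BR+xor.ALU) pair
  cy9 -> i11 (st.MEM) tail

CYCLES = 10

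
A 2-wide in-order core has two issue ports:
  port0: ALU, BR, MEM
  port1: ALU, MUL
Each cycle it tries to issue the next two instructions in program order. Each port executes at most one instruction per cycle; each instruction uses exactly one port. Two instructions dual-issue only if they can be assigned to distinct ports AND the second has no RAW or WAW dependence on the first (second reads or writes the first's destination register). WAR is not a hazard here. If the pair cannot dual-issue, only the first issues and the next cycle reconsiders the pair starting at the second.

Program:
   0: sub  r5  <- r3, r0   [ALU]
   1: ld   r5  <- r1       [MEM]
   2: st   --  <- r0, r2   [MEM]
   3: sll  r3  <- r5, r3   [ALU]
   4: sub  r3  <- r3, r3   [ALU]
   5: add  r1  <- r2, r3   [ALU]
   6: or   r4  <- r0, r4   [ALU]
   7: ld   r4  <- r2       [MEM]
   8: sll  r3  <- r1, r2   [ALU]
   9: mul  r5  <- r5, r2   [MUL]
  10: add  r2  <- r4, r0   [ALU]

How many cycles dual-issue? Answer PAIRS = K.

0. sub.ALU @i0  | WAW r5
1. ld.MEM @i1  | no-port MEM/MEM
2. st.MEM;sll.ALU @i2/i3  | dual
3. sub.ALU @i4  | RAW r3
4. add.ALU;or.ALU @i5/i6  | dual
5. ld.MEM;sll.ALU @i7/i8  | dual
6. mul.MUL;add.ALU @i9/i10  | dual

PAIRS = 4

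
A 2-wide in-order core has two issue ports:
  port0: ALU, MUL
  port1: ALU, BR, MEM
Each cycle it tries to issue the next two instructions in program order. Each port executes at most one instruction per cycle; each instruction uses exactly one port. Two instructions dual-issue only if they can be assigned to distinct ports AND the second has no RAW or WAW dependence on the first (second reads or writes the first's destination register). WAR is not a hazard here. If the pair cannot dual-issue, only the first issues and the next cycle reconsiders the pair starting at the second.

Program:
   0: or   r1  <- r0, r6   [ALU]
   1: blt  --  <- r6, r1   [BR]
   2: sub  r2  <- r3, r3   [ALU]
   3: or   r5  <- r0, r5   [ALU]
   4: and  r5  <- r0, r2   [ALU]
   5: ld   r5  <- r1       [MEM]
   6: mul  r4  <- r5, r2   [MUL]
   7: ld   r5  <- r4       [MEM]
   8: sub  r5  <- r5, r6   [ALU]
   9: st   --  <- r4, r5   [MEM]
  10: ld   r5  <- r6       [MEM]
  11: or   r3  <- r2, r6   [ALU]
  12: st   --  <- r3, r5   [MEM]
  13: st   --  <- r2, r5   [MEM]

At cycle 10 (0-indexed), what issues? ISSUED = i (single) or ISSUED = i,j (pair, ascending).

ISSUED = 12

  cy0 -> i0 (or.ALU) RAW r1
  cy1 -> i1+i2 (blt.BR;sub.ALU) 2-wide
  cy2 -> i3 (or.ALU) WAW r5
  cy3 -> i4 (and.ALU) WAW r5
  cy4 -> i5 (ld.MEM) RAW r5
  cy5 -> i6 (mul.MUL) RAW r4
  cy6 -> i7 (ld.MEM) RAW+WAW r5
  cy7 -> i8 (sub.ALU) RAW r5
  cy8 -> i9 (st.MEM) no-port MEM/MEM
  cy9 -> i10+i11 (ld.MEM;or.ALU) 2-wide
  cy10 -> i12 (st.MEM) no-port MEM/MEM
  cy11 -> i13 (st.MEM) tail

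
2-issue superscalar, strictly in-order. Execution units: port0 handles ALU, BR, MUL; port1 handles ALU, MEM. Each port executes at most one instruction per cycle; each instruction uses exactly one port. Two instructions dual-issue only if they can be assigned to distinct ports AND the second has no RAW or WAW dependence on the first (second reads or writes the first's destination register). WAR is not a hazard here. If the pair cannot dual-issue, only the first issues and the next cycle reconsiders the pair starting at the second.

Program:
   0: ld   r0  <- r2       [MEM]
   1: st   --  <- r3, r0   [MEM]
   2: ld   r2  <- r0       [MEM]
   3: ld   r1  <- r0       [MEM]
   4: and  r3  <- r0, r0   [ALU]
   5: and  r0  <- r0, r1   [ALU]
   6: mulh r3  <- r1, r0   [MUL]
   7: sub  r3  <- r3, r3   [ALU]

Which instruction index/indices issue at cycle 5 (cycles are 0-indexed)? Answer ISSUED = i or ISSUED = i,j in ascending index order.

ISSUED = 6

#0 head=0: ld.MEM i0 no-port MEM/MEM
#1 head=1: st.MEM i1 no-port MEM/MEM
#2 head=2: ld.MEM i2 no-port MEM/MEM
#3 head=3: ld.MEM;and.ALU i3/i4 dual
#4 head=5: and.ALU i5 RAW r0
#5 head=6: mulh.MUL i6 RAW+WAW r3
#6 head=7: sub.ALU i7 tail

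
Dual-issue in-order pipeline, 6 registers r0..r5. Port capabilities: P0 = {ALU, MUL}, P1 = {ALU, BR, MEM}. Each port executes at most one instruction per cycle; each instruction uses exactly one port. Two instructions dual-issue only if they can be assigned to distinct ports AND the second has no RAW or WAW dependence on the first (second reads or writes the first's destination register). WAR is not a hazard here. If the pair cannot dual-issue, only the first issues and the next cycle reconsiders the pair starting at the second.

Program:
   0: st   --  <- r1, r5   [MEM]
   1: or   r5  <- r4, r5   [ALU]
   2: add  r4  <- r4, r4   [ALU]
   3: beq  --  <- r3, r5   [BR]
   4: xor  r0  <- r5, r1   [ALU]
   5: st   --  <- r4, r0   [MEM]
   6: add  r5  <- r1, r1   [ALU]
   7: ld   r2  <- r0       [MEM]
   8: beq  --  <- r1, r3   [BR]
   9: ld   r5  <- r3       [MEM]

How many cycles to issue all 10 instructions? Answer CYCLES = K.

#0 head=0: st.MEM or.ALU i0+i1 dual
#1 head=2: add.ALU beq.BR i2+i3 dual
#2 head=4: xor.ALU i4 RAW r0
#3 head=5: st.MEM add.ALU i5+i6 dual
#4 head=7: ld.MEM i7 no-port MEM/BR
#5 head=8: beq.BR i8 no-port BR/MEM
#6 head=9: ld.MEM i9 tail

CYCLES = 7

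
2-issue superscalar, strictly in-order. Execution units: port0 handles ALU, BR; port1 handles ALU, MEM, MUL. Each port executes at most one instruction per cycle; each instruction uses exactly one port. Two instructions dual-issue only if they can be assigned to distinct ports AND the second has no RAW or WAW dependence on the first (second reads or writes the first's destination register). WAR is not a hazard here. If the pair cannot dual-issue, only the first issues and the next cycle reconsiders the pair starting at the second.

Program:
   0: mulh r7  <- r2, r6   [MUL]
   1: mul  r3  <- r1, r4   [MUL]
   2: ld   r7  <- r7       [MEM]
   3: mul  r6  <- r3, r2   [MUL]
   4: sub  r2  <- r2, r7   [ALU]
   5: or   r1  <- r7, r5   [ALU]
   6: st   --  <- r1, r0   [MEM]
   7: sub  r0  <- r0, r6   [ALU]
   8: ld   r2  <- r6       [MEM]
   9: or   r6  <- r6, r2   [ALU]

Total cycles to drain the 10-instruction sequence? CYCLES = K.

CYCLES = 8

0. mulh @i0  | no-port MUL/MUL
1. mul @i1  | no-port MUL/MEM
2. ld @i2  | no-port MEM/MUL
3. mul/sub @i3,i4  | pair
4. or @i5  | RAW r1
5. st/sub @i6,i7  | pair
6. ld @i8  | RAW r2
7. or @i9  | tail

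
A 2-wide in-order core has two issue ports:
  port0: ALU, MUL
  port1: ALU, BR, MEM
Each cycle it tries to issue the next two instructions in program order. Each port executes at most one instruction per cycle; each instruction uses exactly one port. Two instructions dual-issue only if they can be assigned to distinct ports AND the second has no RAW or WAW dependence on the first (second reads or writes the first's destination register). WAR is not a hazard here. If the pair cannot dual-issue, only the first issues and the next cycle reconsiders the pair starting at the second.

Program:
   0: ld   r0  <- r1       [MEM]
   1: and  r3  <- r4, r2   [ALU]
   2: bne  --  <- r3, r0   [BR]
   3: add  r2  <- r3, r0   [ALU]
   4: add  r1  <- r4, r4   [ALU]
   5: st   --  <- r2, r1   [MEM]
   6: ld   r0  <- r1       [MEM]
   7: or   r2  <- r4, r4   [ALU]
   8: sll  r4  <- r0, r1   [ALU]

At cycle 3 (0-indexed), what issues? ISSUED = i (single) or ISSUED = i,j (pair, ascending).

ISSUED = 5

c0: i0,i1 ld.MEM+and.ALU  dual
c1: i2,i3 bne.BR+add.ALU  dual
c2: i4 add.ALU  RAW r1
c3: i5 st.MEM  no-port MEM/MEM
c4: i6,i7 ld.MEM+or.ALU  dual
c5: i8 sll.ALU  tail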